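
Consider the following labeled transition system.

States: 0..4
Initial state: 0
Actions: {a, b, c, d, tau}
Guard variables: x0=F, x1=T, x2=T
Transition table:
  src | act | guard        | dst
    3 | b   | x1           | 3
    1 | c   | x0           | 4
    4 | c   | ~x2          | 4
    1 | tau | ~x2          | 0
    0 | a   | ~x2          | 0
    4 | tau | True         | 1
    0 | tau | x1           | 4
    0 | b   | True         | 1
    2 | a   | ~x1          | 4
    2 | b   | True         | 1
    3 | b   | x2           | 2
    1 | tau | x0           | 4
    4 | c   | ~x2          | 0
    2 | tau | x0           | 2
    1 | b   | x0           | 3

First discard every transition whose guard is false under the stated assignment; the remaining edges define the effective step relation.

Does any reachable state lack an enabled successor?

Answer: DEADLOCK at state 1

Trace:
Reach set: {0,1,4}
  0: b→1  tau→4  [2 exit(s)]
  1: ∅  [deadlock]
  4: tau→1  [1 exit(s)]
trace reaching 1: b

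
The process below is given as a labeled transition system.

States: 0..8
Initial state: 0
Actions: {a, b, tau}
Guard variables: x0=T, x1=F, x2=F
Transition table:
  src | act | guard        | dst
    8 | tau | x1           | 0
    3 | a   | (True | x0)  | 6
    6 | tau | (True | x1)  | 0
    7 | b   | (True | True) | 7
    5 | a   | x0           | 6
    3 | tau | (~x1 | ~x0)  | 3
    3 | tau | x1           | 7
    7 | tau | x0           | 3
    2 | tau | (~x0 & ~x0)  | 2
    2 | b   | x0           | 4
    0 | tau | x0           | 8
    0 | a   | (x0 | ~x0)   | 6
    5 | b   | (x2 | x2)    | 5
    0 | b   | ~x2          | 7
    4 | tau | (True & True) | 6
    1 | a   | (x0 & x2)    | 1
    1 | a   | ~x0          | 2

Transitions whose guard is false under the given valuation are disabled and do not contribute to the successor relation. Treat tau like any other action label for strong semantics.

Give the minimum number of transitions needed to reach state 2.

Breadth-first toward 2:
  Layer 0: {0}
  Layer 1: {6,7,8}
  Layer 2: {3}
2 never appears.

Answer: UNREACHABLE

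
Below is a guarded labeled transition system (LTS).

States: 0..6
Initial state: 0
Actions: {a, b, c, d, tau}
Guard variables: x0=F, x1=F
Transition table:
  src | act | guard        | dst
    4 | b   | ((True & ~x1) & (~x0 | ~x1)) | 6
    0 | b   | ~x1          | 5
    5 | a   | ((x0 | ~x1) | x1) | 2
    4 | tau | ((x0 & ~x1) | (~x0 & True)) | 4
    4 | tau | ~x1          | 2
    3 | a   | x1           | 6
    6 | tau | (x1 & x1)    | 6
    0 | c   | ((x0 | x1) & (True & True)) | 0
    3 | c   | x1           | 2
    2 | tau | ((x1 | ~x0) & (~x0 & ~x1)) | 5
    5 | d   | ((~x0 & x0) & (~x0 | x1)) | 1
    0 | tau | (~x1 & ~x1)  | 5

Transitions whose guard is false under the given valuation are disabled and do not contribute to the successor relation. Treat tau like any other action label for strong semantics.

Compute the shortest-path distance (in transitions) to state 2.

BFS to 2:
  depth 0: {0}
  depth 1: {5}
  depth 2: {2}
2 enters at depth 2; path b·a

Answer: 2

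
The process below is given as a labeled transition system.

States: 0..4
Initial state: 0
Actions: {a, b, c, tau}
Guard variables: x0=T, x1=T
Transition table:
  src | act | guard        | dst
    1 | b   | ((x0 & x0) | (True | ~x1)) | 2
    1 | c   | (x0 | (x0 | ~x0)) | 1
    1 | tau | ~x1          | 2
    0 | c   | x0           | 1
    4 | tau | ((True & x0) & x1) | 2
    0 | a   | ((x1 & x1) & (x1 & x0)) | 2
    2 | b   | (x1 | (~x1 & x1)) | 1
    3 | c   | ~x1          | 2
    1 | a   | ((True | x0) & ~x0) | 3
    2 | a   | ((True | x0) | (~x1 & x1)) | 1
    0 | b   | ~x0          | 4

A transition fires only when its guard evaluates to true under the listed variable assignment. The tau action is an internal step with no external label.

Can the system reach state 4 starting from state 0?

Guard filter leaves 7 enabled edge(s).
Layer 0: {0}
Layer 1: {1,2}  cumulative {0,1,2}
R = {0,1,2}

Answer: UNREACHABLE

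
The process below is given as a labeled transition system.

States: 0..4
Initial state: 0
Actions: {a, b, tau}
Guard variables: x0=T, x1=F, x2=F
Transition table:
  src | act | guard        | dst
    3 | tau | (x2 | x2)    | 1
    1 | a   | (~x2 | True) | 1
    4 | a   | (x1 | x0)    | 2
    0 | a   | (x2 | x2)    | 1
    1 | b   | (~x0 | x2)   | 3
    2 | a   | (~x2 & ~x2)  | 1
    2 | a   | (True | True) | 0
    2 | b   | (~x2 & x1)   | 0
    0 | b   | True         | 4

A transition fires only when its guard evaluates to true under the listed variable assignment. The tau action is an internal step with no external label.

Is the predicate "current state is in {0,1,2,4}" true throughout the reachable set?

Allowed set {0,1,2,4}
Reachable = {0,1,2,4}
  0: ✓
  1: ✓
  2: ✓
  4: ✓

Answer: INVARIANT HOLDS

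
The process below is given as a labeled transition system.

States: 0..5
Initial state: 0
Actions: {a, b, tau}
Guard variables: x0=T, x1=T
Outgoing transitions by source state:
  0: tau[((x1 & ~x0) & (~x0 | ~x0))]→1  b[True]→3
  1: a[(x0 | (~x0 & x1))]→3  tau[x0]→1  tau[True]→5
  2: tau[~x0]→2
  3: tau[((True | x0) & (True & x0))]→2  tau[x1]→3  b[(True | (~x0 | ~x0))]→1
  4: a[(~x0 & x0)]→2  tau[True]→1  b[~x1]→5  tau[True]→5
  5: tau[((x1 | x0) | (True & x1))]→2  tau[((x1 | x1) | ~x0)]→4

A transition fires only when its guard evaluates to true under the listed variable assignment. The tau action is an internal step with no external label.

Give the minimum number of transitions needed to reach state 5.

Answer: 3

Trace:
BFS to 5:
  L0 = {0}
  L1 = {3}
  L2 = {1,2}
  L3 = {5}
5 enters at depth 3; path b·b·tau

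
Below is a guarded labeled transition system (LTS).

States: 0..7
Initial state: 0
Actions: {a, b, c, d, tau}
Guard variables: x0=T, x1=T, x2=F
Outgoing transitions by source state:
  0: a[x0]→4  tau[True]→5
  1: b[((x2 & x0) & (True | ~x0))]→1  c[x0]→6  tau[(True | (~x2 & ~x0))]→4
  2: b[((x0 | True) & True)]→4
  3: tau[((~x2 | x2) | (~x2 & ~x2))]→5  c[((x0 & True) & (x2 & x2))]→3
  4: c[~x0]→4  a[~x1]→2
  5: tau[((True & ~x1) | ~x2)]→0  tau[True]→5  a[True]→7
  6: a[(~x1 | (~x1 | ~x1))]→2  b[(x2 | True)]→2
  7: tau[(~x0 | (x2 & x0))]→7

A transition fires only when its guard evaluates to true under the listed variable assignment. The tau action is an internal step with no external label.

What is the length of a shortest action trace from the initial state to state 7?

Breadth-first toward 7:
  Layer 0: {0}
  Layer 1: {4,5}
  Layer 2: {7}
depth(7)=2, e.g. tau·a

Answer: 2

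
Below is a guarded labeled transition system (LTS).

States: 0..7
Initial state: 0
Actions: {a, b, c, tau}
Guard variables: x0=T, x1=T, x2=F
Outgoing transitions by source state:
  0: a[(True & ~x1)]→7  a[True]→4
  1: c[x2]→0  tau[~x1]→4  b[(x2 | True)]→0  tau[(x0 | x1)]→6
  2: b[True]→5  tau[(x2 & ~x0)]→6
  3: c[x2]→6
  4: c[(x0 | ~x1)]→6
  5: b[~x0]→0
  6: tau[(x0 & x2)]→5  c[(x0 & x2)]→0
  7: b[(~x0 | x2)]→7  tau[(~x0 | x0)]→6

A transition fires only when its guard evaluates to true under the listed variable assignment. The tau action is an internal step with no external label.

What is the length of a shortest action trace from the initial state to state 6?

Answer: 2

Working:
Layered search for 6:
  Layer 0: {0}
  Layer 1: {4}
  Layer 2: {6}
depth(6)=2, e.g. a·c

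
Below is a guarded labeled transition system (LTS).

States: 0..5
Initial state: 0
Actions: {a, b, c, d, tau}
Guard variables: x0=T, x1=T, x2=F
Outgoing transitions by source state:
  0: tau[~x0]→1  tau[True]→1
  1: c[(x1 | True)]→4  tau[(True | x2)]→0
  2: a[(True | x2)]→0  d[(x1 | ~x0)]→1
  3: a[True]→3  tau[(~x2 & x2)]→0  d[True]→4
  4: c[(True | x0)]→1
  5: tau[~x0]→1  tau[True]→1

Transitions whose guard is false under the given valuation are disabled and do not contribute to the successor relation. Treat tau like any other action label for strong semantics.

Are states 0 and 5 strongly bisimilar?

Compute ~ classes (split until stable):
  P[0] = {{0,1,2,3,4,5}}
  P[1] = {{0,5},{1},{2,3},{4}}
  P[2] = {{0,5},{1},{2},{3},{4}}
5 equivalence class(es) (converged in 3)
0∈{0,5}, 5∈{0,5}

Answer: BISIMILAR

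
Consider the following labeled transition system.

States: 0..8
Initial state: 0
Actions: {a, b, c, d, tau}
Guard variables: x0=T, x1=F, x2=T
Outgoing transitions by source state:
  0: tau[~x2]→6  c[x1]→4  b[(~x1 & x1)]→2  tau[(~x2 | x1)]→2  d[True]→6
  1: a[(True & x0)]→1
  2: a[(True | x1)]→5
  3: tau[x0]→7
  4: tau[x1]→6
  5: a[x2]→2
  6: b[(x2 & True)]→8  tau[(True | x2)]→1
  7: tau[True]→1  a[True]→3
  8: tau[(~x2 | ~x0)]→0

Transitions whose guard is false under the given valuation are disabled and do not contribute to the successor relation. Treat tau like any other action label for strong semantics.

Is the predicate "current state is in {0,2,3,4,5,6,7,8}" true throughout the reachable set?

Answer: INVARIANT VIOLATED at state 1

Working:
Safe = {0,2,3,4,5,6,7,8}
Reachable = {0,1,6,8}
  0: ok
  1: VIOLATES
  6: ok
  8: ok
reach 1 via d·tau — violates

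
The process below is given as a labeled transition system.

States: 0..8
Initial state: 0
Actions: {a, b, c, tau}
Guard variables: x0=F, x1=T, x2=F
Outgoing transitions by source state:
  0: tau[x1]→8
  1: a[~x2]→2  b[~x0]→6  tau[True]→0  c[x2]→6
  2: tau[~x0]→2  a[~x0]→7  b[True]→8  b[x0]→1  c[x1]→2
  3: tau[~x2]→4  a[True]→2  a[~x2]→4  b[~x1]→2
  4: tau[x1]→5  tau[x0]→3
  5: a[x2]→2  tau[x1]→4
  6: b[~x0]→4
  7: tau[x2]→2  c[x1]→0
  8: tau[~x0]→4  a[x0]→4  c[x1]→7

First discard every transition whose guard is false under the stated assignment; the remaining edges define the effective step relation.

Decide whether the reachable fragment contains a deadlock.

Answer: DEADLOCK-FREE

Trace:
Reachable = {0,4,5,7,8}
  0: tau→8  [1 out]
  4: tau→5  [1 out]
  5: tau→4  [1 out]
  7: c→0  [1 out]
  8: c→7  tau→4  [2 out]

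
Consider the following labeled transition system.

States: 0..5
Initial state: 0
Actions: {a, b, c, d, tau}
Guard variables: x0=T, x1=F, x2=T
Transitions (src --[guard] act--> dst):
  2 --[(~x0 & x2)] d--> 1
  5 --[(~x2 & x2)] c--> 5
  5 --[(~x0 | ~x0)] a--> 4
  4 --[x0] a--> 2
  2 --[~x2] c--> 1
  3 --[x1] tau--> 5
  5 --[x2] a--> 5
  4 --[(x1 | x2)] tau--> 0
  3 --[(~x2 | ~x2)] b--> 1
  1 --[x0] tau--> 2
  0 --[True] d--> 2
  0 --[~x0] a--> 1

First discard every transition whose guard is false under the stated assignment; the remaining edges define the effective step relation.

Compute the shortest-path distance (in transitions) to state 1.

Layered search for 1:
  depth 0: {0}
  depth 1: {2}
1 never appears.

Answer: UNREACHABLE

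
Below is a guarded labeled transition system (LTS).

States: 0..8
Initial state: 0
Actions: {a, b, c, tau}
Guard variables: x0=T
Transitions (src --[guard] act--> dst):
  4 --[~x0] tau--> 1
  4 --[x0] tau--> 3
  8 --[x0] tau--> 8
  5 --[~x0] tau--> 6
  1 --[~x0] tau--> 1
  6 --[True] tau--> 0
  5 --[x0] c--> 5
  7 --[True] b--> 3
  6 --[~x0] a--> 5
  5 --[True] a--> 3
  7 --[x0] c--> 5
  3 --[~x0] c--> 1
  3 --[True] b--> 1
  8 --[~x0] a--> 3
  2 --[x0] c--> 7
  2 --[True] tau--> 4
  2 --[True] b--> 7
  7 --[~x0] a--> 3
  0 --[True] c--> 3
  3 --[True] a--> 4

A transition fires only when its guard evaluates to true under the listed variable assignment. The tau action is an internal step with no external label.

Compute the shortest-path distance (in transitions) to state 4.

BFS to 4:
  L0 = {0}
  L1 = {3}
  L2 = {1,4}
first hit 4 at d=2 via c·a

Answer: 2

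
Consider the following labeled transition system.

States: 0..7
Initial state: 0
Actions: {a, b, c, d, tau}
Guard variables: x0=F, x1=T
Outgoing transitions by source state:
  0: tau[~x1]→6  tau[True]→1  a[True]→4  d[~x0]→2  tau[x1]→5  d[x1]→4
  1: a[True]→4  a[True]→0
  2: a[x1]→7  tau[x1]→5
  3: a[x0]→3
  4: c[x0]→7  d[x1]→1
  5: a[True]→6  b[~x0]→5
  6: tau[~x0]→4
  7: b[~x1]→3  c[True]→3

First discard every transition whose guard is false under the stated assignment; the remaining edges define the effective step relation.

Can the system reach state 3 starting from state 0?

Answer: REACHABLE

Working:
14 transition(s) survive guard evaluation.
Layer 0: {0}
Layer 1: {1,2,4,5}  cumulative {0,1,2,4,5}
Layer 2: {6,7}  cumulative {0,1,2,4,5,6,7}
Layer 3: {3}  cumulative {0,1,2,3,4,5,6,7}
R = {0,1,2,3,4,5,6,7}
trace reaching 3: d·a·c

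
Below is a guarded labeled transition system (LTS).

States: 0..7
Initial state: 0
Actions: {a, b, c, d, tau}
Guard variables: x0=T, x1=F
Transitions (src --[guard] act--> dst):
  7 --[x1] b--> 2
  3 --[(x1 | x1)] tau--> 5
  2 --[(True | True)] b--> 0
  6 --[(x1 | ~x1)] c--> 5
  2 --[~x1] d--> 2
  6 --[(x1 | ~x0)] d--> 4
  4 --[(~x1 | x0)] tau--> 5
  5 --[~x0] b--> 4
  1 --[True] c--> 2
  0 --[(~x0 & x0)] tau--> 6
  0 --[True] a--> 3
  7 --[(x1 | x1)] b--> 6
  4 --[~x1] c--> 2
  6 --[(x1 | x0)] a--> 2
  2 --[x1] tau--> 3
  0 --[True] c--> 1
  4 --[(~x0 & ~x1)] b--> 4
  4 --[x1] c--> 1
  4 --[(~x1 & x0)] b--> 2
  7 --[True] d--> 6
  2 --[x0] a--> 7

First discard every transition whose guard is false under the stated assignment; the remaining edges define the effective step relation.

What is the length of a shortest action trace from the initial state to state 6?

Answer: 4

Trace:
Layered search for 6:
  L0 = {0}
  L1 = {1,3}
  L2 = {2}
  L3 = {7}
  L4 = {6}
6 enters at depth 4; path c·c·a·d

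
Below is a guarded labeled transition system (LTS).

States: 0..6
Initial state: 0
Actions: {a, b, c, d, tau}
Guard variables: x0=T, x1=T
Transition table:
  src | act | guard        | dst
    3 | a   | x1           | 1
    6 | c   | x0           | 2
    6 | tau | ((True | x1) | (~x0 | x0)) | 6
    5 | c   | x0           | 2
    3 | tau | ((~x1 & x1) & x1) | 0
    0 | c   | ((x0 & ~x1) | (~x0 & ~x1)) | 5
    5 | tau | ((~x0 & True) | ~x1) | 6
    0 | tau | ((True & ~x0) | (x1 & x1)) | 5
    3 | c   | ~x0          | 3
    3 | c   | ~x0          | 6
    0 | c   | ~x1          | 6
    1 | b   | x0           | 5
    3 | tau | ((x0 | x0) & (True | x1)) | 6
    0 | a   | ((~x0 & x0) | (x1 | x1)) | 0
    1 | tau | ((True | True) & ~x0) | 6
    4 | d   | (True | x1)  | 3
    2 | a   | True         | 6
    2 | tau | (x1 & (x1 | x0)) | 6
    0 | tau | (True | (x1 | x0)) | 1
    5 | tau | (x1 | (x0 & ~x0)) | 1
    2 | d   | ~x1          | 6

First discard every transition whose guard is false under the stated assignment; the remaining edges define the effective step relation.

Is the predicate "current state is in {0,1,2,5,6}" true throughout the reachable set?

Inv-set: {0,1,2,5,6}
Reach set: {0,1,2,5,6}
  0: ok
  1: ok
  2: ok
  5: ok
  6: ok

Answer: INVARIANT HOLDS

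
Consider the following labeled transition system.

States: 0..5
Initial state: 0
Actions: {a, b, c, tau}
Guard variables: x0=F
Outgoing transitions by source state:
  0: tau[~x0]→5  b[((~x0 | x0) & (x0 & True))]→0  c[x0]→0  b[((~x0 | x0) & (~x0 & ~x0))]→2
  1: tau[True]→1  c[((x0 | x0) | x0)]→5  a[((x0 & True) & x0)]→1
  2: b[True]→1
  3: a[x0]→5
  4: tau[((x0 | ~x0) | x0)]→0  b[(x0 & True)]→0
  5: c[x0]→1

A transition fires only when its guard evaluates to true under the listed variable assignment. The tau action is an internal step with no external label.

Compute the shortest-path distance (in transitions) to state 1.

Breadth-first toward 1:
  depth 0: {0}
  depth 1: {2,5}
  depth 2: {1}
1 enters at depth 2; path b·b

Answer: 2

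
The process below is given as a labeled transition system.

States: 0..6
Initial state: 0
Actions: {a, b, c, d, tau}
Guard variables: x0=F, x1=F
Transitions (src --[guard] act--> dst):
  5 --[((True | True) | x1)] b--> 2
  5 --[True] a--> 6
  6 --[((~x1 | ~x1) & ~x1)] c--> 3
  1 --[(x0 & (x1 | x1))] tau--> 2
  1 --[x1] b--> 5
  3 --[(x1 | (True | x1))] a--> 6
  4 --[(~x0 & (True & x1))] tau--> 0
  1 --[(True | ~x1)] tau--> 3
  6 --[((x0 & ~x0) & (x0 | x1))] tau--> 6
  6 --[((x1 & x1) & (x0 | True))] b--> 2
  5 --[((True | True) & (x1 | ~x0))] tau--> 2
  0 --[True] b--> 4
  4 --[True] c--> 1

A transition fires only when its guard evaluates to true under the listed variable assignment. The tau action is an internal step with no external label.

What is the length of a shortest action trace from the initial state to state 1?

Answer: 2

Analysis:
Layered search for 1:
  L0 = {0}
  L1 = {4}
  L2 = {1}
first hit 1 at d=2 via b·c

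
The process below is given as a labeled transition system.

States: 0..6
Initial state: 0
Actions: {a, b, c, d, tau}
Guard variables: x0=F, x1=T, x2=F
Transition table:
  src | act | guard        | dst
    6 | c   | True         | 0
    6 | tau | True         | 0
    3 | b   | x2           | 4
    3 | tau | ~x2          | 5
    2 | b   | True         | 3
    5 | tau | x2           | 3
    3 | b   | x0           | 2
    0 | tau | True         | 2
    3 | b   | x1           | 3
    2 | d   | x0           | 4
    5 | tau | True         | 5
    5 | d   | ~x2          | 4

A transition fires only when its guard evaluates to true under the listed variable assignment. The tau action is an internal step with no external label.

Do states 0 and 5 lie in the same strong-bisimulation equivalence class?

Refine partition for ~:
  π0 = {{0,1,2,3,4,5,6}}
  π1 = {{0},{1,4},{2},{3},{5},{6}}
stable after 2 split(s): 6 block(s)
0∈{0}, 5∈{5}

Answer: NOT BISIMILAR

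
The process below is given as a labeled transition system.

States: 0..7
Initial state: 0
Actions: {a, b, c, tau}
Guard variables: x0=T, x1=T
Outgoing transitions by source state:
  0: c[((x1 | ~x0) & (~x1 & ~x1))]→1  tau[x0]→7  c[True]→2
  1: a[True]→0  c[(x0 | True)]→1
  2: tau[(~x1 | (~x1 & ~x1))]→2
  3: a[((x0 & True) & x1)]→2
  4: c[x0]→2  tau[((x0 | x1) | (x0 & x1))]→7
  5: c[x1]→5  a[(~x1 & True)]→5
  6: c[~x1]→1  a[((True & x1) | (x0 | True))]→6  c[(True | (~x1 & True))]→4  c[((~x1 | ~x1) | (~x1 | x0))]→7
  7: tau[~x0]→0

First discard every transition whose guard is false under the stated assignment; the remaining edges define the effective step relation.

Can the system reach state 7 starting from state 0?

After dropping false guards: 11 live edges.
L0 = {0}
L1 = {2,7}  total {0,2,7}
Reachable = {0,2,7}
Path to 7: tau

Answer: REACHABLE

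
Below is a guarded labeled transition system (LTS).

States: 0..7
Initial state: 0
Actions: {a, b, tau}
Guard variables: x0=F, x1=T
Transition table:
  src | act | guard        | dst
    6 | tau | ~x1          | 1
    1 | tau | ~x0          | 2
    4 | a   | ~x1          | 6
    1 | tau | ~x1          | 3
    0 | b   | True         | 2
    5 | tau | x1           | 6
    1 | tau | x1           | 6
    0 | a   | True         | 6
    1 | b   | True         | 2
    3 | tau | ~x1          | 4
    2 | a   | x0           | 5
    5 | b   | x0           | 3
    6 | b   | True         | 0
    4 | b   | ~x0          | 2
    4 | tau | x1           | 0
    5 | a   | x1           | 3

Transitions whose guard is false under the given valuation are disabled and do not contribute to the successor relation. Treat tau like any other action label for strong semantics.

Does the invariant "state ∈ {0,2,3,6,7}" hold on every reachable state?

Answer: INVARIANT HOLDS

Analysis:
Inv-set: {0,2,3,6,7}
Reachable = {0,2,6}
  0: safe
  2: safe
  6: safe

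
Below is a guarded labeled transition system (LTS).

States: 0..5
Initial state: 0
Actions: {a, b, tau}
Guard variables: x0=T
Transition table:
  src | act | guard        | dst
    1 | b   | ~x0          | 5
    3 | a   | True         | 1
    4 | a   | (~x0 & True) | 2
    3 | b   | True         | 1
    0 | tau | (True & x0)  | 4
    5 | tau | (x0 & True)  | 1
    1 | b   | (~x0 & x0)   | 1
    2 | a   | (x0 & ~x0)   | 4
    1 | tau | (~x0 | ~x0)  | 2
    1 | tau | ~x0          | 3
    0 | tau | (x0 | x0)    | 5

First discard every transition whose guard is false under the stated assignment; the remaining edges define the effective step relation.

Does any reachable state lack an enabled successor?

Reach set: {0,1,4,5}
  0: tau→4  tau→5  [2 exit(s)]
  1: ∅  [deadlock]
  4: ∅  [deadlock]
  5: tau→1  [1 exit(s)]
Path to 1: tau·tau

Answer: DEADLOCK at state 1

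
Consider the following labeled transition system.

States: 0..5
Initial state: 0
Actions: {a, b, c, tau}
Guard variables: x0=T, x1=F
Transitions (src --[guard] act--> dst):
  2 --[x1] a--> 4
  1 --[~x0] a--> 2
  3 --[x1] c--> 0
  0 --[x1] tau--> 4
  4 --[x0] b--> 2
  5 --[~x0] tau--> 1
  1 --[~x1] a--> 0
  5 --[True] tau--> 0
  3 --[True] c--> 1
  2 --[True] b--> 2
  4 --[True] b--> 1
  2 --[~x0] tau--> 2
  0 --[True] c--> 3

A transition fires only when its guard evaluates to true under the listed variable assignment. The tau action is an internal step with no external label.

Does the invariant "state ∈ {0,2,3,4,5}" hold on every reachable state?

Safe = {0,2,3,4,5}
Reachable = {0,1,3}
  0: ✓
  1: VIOLATES
  3: ✓
witness against invariant: c·c → 1

Answer: INVARIANT VIOLATED at state 1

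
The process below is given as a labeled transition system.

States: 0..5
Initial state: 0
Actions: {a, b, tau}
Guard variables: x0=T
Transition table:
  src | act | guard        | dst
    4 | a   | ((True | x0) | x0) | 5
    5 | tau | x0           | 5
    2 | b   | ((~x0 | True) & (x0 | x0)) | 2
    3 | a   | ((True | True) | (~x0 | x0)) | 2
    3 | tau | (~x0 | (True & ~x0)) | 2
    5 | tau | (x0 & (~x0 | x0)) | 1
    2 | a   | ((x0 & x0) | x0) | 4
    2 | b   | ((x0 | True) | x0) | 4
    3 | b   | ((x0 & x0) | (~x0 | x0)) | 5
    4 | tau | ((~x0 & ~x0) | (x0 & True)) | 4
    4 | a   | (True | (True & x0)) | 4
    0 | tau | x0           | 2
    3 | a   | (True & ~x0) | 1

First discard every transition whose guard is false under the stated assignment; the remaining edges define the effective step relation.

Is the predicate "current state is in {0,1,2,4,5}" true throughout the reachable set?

Allowed set {0,1,2,4,5}
Reach set: {0,1,2,4,5}
  0: safe
  1: safe
  2: safe
  4: safe
  5: safe

Answer: INVARIANT HOLDS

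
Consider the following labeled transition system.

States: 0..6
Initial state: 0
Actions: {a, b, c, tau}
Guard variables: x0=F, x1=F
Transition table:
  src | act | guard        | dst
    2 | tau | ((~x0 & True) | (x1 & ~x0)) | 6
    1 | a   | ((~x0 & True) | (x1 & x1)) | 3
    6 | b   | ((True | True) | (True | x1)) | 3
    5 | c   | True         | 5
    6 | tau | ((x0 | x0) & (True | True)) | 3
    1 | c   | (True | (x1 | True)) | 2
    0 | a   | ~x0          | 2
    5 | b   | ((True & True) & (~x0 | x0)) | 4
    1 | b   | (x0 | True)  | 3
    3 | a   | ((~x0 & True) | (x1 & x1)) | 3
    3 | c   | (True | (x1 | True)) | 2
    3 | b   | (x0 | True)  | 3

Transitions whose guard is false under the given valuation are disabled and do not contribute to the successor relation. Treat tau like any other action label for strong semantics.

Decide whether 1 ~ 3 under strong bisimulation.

Compute ~ classes (split until stable):
  round 0: {{0,1,2,3,4,5,6}}
  round 1: {{0},{1,3},{2},{4},{5},{6}}
Fixed point at round 2; 6 class(es).
[1]={1,3}  [3]={1,3}

Answer: BISIMILAR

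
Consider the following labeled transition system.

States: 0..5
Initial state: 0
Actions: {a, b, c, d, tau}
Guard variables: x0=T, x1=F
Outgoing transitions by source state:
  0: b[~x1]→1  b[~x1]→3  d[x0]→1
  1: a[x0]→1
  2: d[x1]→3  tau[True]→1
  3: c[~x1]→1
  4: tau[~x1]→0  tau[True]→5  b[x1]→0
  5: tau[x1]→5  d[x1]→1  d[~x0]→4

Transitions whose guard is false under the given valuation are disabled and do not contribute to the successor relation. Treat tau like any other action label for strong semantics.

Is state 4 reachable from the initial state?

Guard filter leaves 8 enabled edge(s).
Layer 0: {0}
Layer 1: {1,3}  now seen {0,1,3}
R = {0,1,3}

Answer: UNREACHABLE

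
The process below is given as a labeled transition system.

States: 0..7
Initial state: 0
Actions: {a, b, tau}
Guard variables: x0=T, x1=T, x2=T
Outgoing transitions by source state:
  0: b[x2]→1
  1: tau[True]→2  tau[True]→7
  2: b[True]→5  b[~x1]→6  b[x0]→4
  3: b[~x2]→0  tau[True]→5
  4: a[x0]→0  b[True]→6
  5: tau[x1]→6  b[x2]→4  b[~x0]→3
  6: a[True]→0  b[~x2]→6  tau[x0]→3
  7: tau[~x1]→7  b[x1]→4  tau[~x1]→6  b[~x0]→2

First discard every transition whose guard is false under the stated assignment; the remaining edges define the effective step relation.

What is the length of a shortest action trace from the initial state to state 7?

BFS to 7:
  depth 0: {0}
  depth 1: {1}
  depth 2: {2,7}
depth(7)=2, e.g. b·tau

Answer: 2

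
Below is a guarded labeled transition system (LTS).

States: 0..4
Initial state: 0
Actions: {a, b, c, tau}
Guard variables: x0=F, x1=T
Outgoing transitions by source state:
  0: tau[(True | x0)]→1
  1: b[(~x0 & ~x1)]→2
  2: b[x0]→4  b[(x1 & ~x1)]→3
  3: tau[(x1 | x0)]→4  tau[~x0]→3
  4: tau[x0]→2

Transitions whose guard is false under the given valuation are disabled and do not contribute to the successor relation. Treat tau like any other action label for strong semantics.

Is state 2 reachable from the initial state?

Answer: UNREACHABLE

Analysis:
Guard filter leaves 3 enabled edge(s).
depth 0: {0}
depth 1: {1}  total {0,1}
Reachable = {0,1}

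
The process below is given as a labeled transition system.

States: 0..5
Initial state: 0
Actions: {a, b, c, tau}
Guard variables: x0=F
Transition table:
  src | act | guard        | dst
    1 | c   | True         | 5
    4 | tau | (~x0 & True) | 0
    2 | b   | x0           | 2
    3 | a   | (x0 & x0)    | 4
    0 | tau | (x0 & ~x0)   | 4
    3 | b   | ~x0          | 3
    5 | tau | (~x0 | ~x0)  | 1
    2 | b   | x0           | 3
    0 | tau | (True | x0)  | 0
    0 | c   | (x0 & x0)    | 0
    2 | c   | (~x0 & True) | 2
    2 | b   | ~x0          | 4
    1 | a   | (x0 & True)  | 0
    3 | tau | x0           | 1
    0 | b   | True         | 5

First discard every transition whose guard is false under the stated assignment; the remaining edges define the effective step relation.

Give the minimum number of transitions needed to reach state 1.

Layered search for 1:
  depth 0: {0}
  depth 1: {5}
  depth 2: {1}
first hit 1 at d=2 via b·tau

Answer: 2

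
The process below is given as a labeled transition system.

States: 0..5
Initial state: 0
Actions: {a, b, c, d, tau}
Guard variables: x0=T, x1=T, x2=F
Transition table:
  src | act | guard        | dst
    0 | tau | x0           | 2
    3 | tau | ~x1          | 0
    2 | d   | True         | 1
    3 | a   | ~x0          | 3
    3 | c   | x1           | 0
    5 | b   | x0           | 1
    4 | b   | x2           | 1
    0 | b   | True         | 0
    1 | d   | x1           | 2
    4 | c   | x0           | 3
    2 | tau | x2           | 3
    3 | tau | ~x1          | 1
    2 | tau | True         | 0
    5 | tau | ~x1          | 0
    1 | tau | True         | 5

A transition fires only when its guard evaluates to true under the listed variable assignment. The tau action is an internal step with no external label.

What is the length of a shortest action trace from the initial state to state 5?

Layered search for 5:
  depth 0: {0}
  depth 1: {2}
  depth 2: {1}
  depth 3: {5}
5 enters at depth 3; path tau·d·tau

Answer: 3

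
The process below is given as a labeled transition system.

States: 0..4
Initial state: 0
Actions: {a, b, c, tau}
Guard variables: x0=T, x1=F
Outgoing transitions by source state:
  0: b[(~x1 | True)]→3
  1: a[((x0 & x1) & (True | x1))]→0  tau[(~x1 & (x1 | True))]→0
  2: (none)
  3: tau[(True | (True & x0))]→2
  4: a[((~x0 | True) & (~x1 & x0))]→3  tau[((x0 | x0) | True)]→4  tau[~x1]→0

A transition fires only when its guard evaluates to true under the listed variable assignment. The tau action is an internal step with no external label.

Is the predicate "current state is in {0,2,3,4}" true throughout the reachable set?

Answer: INVARIANT HOLDS

Analysis:
Allowed set {0,2,3,4}
Reachable = {0,2,3}
  0: safe
  2: safe
  3: safe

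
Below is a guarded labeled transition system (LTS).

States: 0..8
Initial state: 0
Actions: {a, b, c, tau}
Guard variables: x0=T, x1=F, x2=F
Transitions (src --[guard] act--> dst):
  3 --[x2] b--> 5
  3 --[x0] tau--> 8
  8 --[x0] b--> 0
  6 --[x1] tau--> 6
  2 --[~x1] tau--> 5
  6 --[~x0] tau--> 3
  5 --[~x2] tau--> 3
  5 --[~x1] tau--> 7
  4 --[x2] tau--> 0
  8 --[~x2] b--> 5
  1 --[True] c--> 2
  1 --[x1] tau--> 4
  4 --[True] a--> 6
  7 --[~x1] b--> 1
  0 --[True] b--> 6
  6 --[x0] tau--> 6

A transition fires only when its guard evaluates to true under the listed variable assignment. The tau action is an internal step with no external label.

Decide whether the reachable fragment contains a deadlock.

Answer: DEADLOCK-FREE

Trace:
Reachable = {0,6}
  0: b→6  [1 exit(s)]
  6: tau→6  [1 exit(s)]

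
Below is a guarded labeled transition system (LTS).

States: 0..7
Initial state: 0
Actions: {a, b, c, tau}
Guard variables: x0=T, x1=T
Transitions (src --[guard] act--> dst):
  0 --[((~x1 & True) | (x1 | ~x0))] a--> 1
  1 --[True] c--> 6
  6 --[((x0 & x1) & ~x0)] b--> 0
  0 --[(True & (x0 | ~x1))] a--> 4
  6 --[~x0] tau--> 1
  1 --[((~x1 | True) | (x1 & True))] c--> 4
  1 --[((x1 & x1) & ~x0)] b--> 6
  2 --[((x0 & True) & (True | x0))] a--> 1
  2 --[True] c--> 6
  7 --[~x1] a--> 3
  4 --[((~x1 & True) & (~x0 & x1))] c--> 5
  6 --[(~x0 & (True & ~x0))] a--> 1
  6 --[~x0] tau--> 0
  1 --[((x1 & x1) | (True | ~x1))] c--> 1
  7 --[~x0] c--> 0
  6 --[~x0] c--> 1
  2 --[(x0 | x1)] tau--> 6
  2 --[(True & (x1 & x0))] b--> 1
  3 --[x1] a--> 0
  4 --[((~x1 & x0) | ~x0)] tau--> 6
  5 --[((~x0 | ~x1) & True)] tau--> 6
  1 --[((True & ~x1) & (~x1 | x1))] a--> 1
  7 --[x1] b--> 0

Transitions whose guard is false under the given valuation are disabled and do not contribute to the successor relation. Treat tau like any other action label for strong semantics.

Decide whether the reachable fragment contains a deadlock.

R = {0,1,4,6}
  0: a→1  a→4  [2 out]
  1: c→1  c→4  c→6  [3 out]
  4: ∅  [deadlock]
  6: ∅  [deadlock]
witness 4: a

Answer: DEADLOCK at state 4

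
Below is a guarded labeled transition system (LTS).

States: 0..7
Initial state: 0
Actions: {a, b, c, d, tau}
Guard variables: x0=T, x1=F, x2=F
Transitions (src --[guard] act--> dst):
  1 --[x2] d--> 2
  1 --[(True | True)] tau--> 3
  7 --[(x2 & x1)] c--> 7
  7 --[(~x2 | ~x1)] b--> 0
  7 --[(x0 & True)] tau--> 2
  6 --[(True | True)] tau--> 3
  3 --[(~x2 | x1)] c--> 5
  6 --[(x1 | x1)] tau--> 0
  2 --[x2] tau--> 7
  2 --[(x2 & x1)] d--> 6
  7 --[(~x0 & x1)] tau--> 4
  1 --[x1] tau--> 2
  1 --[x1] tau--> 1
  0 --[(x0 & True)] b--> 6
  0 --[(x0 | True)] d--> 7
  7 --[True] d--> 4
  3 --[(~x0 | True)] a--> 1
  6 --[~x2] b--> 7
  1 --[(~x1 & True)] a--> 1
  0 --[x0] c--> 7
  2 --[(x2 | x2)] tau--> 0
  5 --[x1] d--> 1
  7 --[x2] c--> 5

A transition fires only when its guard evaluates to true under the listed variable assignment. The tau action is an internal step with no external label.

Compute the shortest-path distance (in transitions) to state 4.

Answer: 2

Analysis:
Layered search for 4:
  L0 = {0}
  L1 = {6,7}
  L2 = {2,3,4}
first hit 4 at d=2 via c·d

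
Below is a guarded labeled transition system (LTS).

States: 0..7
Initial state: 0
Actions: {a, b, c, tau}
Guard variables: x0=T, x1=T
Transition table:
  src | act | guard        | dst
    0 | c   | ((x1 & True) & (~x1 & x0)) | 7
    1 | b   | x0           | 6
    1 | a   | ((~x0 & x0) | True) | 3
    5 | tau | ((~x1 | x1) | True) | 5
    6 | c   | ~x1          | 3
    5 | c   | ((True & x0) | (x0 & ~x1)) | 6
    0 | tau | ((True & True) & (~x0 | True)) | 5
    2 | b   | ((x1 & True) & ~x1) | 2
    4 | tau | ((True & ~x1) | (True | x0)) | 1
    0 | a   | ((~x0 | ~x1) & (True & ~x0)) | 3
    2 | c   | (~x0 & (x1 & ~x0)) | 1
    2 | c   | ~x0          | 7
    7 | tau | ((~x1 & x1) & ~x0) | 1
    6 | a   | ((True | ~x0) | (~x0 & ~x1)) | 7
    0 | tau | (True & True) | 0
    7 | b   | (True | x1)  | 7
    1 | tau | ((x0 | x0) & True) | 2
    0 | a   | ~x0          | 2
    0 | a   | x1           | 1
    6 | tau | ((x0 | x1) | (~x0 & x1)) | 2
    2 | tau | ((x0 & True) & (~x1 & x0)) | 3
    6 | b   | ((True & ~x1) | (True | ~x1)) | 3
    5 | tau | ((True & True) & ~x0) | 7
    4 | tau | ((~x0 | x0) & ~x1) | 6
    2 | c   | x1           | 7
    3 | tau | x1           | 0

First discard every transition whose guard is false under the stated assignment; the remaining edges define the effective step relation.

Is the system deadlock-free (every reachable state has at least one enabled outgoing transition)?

Reach set: {0,1,2,3,5,6,7}
  0: a→1  tau→0  tau→5  [deg 3]
  1: a→3  b→6  tau→2  [deg 3]
  2: c→7  [deg 1]
  3: tau→0  [deg 1]
  5: c→6  tau→5  [deg 2]
  6: a→7  b→3  tau→2  [deg 3]
  7: b→7  [deg 1]

Answer: DEADLOCK-FREE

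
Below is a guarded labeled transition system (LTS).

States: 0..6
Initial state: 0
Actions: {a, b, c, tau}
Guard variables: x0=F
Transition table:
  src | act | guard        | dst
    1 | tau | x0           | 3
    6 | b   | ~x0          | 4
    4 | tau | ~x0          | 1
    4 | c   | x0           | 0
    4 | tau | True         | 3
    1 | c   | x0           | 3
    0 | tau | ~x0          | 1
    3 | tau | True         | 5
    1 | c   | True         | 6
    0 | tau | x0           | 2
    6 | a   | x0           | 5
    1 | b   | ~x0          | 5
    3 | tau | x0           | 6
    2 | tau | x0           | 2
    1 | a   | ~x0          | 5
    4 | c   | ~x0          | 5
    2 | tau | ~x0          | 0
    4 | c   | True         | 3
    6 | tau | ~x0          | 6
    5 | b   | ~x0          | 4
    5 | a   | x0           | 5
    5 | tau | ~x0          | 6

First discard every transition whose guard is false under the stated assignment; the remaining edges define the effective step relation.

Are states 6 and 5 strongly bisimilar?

Answer: BISIMILAR

Working:
Bisimulation quotient by refinement:
  π0 = {{0,1,2,3,4,5,6}}
  π1 = {{0,2,3},{1},{4},{5,6}}
  π2 = {{0},{1},{2},{3},{4},{5,6}}
stable after 3 split(s): 6 block(s)
class of 6: {5,6}; class of 5: {5,6}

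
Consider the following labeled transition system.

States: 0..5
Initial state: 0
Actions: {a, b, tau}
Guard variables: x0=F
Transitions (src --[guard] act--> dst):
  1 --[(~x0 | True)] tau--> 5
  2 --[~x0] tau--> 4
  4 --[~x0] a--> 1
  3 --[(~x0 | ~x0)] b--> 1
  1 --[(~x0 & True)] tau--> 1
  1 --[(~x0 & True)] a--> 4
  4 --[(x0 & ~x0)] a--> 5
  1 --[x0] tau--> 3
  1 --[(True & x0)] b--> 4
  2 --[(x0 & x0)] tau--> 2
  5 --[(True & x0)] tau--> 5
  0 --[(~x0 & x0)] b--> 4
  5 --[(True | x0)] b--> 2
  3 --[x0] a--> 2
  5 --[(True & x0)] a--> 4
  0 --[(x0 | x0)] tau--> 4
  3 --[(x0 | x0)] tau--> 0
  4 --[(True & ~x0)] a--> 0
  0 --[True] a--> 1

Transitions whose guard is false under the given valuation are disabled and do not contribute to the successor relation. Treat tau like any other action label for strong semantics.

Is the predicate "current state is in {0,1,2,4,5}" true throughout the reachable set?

Answer: INVARIANT HOLDS

Trace:
Allowed set {0,1,2,4,5}
R = {0,1,2,4,5}
  0: safe
  1: safe
  2: safe
  4: safe
  5: safe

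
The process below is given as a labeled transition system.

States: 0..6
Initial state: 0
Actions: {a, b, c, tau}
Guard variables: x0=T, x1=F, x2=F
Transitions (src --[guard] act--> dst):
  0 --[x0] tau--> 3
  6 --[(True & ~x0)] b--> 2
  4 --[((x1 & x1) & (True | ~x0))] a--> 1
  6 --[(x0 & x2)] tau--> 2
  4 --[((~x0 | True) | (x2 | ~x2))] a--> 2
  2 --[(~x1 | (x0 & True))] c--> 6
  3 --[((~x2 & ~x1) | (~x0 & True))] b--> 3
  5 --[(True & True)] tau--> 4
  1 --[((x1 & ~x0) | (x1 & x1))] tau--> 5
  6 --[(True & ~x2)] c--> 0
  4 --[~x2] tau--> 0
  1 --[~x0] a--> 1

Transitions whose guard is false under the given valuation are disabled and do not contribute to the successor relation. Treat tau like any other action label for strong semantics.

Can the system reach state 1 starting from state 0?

7 transition(s) survive guard evaluation.
L0 = {0}
L1 = {3}  cumulative {0,3}
Reach set: {0,3}

Answer: UNREACHABLE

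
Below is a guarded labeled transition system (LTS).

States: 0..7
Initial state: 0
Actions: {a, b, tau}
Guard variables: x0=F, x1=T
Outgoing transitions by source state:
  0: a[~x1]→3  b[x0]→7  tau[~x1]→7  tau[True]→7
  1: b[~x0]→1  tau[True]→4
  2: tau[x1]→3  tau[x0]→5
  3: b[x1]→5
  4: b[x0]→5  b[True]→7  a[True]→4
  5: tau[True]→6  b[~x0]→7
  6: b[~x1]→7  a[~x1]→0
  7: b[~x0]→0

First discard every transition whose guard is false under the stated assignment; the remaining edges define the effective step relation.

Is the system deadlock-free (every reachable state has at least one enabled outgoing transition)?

Reachable = {0,7}
  0: tau→7  [deg 1]
  7: b→0  [deg 1]

Answer: DEADLOCK-FREE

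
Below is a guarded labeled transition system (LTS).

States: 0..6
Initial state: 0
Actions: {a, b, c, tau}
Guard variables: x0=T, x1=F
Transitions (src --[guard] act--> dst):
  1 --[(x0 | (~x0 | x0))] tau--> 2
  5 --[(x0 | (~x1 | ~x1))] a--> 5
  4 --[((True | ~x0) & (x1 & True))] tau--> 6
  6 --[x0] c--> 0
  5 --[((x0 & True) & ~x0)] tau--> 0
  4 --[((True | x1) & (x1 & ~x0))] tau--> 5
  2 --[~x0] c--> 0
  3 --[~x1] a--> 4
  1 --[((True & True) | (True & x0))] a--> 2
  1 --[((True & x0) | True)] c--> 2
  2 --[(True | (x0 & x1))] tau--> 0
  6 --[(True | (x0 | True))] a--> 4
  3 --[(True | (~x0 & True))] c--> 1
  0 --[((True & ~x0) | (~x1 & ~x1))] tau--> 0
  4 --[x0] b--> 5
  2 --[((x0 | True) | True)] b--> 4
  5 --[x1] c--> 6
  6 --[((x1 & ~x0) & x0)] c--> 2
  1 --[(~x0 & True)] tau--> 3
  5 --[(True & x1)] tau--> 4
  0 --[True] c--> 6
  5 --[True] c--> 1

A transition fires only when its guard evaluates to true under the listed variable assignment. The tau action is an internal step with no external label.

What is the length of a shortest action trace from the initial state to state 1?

Answer: 4

Working:
BFS to 1:
  L0 = {0}
  L1 = {6}
  L2 = {4}
  L3 = {5}
  L4 = {1}
first hit 1 at d=4 via c·a·b·c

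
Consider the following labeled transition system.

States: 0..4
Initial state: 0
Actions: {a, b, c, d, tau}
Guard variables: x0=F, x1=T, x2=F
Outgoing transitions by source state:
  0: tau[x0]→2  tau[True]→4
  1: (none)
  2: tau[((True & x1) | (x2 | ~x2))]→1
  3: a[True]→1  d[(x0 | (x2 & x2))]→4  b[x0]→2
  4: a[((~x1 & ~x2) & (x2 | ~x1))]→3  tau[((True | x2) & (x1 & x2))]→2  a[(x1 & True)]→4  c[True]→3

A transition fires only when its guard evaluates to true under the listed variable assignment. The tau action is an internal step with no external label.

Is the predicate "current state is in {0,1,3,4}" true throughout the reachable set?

Answer: INVARIANT HOLDS

Working:
Allowed set {0,1,3,4}
Reachable = {0,1,3,4}
  0: safe
  1: safe
  3: safe
  4: safe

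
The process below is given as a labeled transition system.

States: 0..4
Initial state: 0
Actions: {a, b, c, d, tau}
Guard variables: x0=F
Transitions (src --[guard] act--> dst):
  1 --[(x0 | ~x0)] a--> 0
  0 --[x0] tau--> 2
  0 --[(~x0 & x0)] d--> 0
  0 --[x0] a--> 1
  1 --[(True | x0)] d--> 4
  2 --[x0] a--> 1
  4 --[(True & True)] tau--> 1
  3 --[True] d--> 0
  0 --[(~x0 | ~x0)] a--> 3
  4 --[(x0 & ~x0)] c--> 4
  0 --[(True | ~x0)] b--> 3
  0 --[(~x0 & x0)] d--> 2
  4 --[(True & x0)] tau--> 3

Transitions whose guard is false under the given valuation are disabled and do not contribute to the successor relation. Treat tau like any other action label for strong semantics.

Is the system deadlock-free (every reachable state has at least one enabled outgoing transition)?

Answer: DEADLOCK-FREE

Working:
Reachable = {0,3}
  0: a→3  b→3  [2 out]
  3: d→0  [1 out]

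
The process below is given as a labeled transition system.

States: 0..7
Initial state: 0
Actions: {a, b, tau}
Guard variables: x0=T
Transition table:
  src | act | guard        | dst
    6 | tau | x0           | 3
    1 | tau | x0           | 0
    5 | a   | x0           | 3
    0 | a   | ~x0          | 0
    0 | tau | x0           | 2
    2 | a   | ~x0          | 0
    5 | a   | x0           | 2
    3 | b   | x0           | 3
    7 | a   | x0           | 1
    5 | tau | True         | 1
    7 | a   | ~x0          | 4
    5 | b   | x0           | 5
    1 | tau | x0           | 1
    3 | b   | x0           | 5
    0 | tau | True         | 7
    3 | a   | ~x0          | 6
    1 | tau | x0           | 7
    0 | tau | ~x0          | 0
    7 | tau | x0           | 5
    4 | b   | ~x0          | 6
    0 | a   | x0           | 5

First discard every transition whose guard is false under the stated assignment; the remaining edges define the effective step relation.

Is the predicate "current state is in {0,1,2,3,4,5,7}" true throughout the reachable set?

Safe = {0,1,2,3,4,5,7}
R = {0,1,2,3,5,7}
  0: safe
  1: safe
  2: safe
  3: safe
  5: safe
  7: safe

Answer: INVARIANT HOLDS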